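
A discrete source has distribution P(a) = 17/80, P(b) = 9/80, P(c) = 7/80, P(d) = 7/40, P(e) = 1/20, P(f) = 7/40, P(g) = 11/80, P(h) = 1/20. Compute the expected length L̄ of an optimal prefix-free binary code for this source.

2.8875 bits/symbol

Repeatedly combine the two least-probable nodes; the expected code length is the sum of the merged weights.
merge 1/20 + 1/20 → 1/10
merge 7/80 + 1/10 → 3/16
merge 9/80 + 11/80 → 1/4
merge 7/40 + 7/40 → 7/20
merge 3/16 + 17/80 → 2/5
merge 1/4 + 7/20 → 3/5
merge 2/5 + 3/5 → 1
L = 1/10 + 3/16 + 1/4 + 7/20 + 2/5 + 3/5 + 1 = 231/80 = 2.8875 bits/symbol.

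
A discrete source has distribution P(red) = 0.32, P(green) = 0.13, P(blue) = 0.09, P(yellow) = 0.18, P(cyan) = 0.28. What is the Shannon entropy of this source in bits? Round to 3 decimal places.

2.181 bits

H = −Σ pᵢ log₂ pᵢ.
−0.32·log₂(0.32) = 0.5260
−0.13·log₂(0.13) = 0.3826
−0.09·log₂(0.09) = 0.3127
−0.18·log₂(0.18) = 0.4453
−0.28·log₂(0.28) = 0.5142
Sum ≈ 2.1809 → 2.181 bits.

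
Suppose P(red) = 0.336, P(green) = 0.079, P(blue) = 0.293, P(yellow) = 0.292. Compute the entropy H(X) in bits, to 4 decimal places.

H = −Σ pᵢ log₂ pᵢ.
−0.336·log₂(0.336) = 0.5287
−0.079·log₂(0.079) = 0.2893
−0.293·log₂(0.293) = 0.5189
−0.292·log₂(0.292) = 0.5186
Sum ≈ 1.8555 → 1.8555 bits.

1.8555 bits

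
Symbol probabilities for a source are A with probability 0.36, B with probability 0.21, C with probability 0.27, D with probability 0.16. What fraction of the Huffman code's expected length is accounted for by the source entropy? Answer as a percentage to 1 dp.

96.8%

Entropy H = −Σ p log₂ p ≈ 1.9365 bits.
Huffman merges: 4/25+21/100→37/100; 27/100+9/25→63/100; 37/100+63/100→1. L = 2 ≈ 2.0000.
Efficiency = H/L = 1.9365/2.0000 = 96.8%.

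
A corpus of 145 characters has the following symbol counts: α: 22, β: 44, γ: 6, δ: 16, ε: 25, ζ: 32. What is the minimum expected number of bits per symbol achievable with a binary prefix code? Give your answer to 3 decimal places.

Probabilities are the counts divided by 145.
Repeatedly combine the two least-probable nodes; the expected code length is the sum of the merged weights.
merge 6/145 + 16/145 → 22/145
merge 22/145 + 22/145 → 44/145
merge 5/29 + 32/145 → 57/145
merge 44/145 + 44/145 → 88/145
merge 57/145 + 88/145 → 1
L = 22/145 + 44/145 + 57/145 + 88/145 + 1 = 356/145 ≈ 2.455 bits/symbol.

2.455 bits/symbol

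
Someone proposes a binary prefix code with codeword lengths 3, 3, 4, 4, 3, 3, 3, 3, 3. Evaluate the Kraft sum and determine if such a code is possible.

With common denominator 2^4 = 16: Σ 2^(−ℓᵢ) = 2/16 + 2/16 + 1/16 + 1/16 + 2/16 + 2/16 + 2/16 + 2/16 + 2/16 = 16/16 = 1.
Kraft's inequality requires Σ ≤ 1; here Σ = 1 ≤ 1, so such a prefix code exists.

1; yes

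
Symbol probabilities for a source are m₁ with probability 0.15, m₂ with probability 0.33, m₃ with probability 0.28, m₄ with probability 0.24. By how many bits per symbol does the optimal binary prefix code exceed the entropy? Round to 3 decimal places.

0.053 bits

Entropy H = −Σ p log₂ p ≈ 1.9467 bits.
Huffman merges: 3/20+6/25→39/100; 7/25+33/100→61/100; 39/100+61/100→1. L = 2 ≈ 2.0000.
L − H = 2.0000 − 1.9467 = 0.053 bits.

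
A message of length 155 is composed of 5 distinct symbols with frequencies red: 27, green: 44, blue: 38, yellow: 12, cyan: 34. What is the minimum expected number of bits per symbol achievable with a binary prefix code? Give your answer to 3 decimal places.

Probabilities are the counts divided by 155.
Repeatedly combine the two least-probable nodes; the expected code length is the sum of the merged weights.
merge 12/155 + 27/155 → 39/155
merge 34/155 + 38/155 → 72/155
merge 39/155 + 44/155 → 83/155
merge 72/155 + 83/155 → 1
L = 39/155 + 72/155 + 83/155 + 1 = 349/155 ≈ 2.252 bits/symbol.

2.252 bits/symbol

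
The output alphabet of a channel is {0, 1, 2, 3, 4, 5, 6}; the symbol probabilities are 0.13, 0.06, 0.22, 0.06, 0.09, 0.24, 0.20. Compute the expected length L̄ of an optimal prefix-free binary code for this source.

Repeatedly combine the two least-probable nodes; the expected code length is the sum of the merged weights.
merge 3/50 + 3/50 → 3/25
merge 9/100 + 3/25 → 21/100
merge 13/100 + 1/5 → 33/100
merge 21/100 + 11/50 → 43/100
merge 6/25 + 33/100 → 57/100
merge 43/100 + 57/100 → 1
L = 3/25 + 21/100 + 33/100 + 43/100 + 57/100 + 1 = 133/50 = 2.66 bits/symbol.

2.66 bits/symbol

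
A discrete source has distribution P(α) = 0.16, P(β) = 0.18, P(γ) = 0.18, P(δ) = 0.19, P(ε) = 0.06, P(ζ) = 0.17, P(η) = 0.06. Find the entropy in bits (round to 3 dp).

H = −Σ pᵢ log₂ pᵢ.
−0.16·log₂(0.16) = 0.4230
−0.18·log₂(0.18) = 0.4453
−0.18·log₂(0.18) = 0.4453
−0.19·log₂(0.19) = 0.4552
−0.06·log₂(0.06) = 0.2435
−0.17·log₂(0.17) = 0.4346
−0.06·log₂(0.06) = 0.2435
Sum ≈ 2.6905 → 2.691 bits.

2.691 bits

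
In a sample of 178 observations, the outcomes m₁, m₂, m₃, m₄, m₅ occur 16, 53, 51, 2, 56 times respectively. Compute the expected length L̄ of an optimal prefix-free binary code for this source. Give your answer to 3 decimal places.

Probabilities are the counts divided by 178.
Repeatedly combine the two least-probable nodes; the expected code length is the sum of the merged weights.
merge 1/89 + 8/89 → 9/89
merge 9/89 + 51/178 → 69/178
merge 53/178 + 28/89 → 109/178
merge 69/178 + 109/178 → 1
L = 9/89 + 69/178 + 109/178 + 1 = 187/89 ≈ 2.101 bits/symbol.

2.101 bits/symbol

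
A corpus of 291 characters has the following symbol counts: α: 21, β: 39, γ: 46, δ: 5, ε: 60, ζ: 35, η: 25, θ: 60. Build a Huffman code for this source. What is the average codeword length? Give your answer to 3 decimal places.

2.852 bits/symbol

Probabilities are the counts divided by 291.
Repeatedly combine the two least-probable nodes; the expected code length is the sum of the merged weights.
merge 5/291 + 7/97 → 26/291
merge 25/291 + 26/291 → 17/97
merge 35/291 + 13/97 → 74/291
merge 46/291 + 17/97 → 1/3
merge 20/97 + 20/97 → 40/97
merge 74/291 + 1/3 → 57/97
merge 40/97 + 57/97 → 1
L = 26/291 + 17/97 + 74/291 + 1/3 + 40/97 + 57/97 + 1 = 830/291 ≈ 2.852 bits/symbol.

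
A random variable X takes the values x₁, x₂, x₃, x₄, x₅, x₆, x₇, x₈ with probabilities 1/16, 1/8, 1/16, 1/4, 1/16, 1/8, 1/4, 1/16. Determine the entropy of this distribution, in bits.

2.75 bits

Each probability is a power of 1/2, so log₂(1/p) is an integer.
H = Σ p·log₂(1/p) = 1/16·4 + 1/8·3 + 1/16·4 + 1/4·2 + 1/16·4 + 1/8·3 + 1/4·2 + 1/16·4 = 2.75 bits.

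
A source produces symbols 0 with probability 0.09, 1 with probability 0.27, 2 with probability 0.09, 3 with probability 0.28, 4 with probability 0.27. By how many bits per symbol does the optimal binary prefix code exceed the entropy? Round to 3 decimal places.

Entropy H = −Σ p log₂ p ≈ 2.1596 bits.
Huffman merges: 9/100+9/100→9/50; 9/50+27/100→9/20; 27/100+7/25→11/20; 9/20+11/20→1. L = 109/50 ≈ 2.1800.
L − H = 2.1800 − 2.1596 = 0.020 bits.

0.020 bits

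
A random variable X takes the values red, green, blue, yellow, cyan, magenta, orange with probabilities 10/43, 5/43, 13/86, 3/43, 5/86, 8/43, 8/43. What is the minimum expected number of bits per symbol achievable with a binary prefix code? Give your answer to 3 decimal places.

Repeatedly combine the two least-probable nodes; the expected code length is the sum of the merged weights.
merge 5/86 + 3/43 → 11/86
merge 5/43 + 11/86 → 21/86
merge 13/86 + 8/43 → 29/86
merge 8/43 + 10/43 → 18/43
merge 21/86 + 29/86 → 25/43
merge 18/43 + 25/43 → 1
L = 11/86 + 21/86 + 29/86 + 18/43 + 25/43 + 1 = 233/86 ≈ 2.709 bits/symbol.

2.709 bits/symbol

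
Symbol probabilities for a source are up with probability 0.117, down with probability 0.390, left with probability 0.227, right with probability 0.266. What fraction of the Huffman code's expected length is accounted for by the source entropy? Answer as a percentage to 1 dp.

96.5%

Entropy H = −Σ p log₂ p ≈ 1.8858 bits.
Huffman merges: 117/1000+227/1000→43/125; 133/500+43/125→61/100; 39/100+61/100→1. L = 977/500 ≈ 1.9540.
Efficiency = H/L = 1.8858/1.9540 = 96.5%.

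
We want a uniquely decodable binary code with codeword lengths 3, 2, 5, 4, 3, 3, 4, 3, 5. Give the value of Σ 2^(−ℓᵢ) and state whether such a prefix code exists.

With common denominator 2^5 = 32: Σ 2^(−ℓᵢ) = 4/32 + 8/32 + 1/32 + 2/32 + 4/32 + 4/32 + 2/32 + 4/32 + 1/32 = 30/32 = 0.9375.
Kraft's inequality requires Σ ≤ 1; here Σ = 0.9375 ≤ 1, so such a prefix code exists.

0.9375; yes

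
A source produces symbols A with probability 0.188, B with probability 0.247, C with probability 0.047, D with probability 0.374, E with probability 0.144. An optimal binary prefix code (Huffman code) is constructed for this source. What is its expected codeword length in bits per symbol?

Repeatedly combine the two least-probable nodes; the expected code length is the sum of the merged weights.
merge 47/1000 + 18/125 → 191/1000
merge 47/250 + 191/1000 → 379/1000
merge 247/1000 + 187/500 → 621/1000
merge 379/1000 + 621/1000 → 1
L = 191/1000 + 379/1000 + 621/1000 + 1 = 2191/1000 = 2.191 bits/symbol.

2.191 bits/symbol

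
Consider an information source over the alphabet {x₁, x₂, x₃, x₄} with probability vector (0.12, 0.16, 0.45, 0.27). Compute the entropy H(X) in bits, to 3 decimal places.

1.819 bits

H = −Σ pᵢ log₂ pᵢ.
−0.12·log₂(0.12) = 0.3671
−0.16·log₂(0.16) = 0.4230
−0.45·log₂(0.45) = 0.5184
−0.27·log₂(0.27) = 0.5100
Sum ≈ 1.8185 → 1.819 bits.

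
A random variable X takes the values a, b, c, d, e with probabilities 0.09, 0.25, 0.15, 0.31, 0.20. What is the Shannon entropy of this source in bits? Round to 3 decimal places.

H = −Σ pᵢ log₂ pᵢ.
−0.09·log₂(0.09) = 0.3127
−0.25·log₂(0.25) = 0.5000
−0.15·log₂(0.15) = 0.4105
−0.31·log₂(0.31) = 0.5238
−0.20·log₂(0.20) = 0.4644
Sum ≈ 2.2114 → 2.211 bits.

2.211 bits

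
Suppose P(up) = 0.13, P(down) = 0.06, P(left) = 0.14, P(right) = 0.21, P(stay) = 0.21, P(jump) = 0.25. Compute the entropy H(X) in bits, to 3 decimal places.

2.469 bits

H = −Σ pᵢ log₂ pᵢ.
−0.13·log₂(0.13) = 0.3826
−0.06·log₂(0.06) = 0.2435
−0.14·log₂(0.14) = 0.3971
−0.21·log₂(0.21) = 0.4728
−0.21·log₂(0.21) = 0.4728
−0.25·log₂(0.25) = 0.5000
Sum ≈ 2.4689 → 2.469 bits.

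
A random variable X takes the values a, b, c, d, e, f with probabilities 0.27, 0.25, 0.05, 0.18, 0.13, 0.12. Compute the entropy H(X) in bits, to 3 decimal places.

H = −Σ pᵢ log₂ pᵢ.
−0.27·log₂(0.27) = 0.5100
−0.25·log₂(0.25) = 0.5000
−0.05·log₂(0.05) = 0.2161
−0.18·log₂(0.18) = 0.4453
−0.13·log₂(0.13) = 0.3826
−0.12·log₂(0.12) = 0.3671
Sum ≈ 2.4211 → 2.421 bits.

2.421 bits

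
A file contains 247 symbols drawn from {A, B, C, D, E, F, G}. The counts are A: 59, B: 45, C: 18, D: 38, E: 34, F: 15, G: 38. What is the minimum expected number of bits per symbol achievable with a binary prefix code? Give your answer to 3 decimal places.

2.713 bits/symbol

Probabilities are the counts divided by 247.
Repeatedly combine the two least-probable nodes; the expected code length is the sum of the merged weights.
merge 15/247 + 18/247 → 33/247
merge 33/247 + 34/247 → 67/247
merge 2/13 + 2/13 → 4/13
merge 45/247 + 59/247 → 8/19
merge 67/247 + 4/13 → 11/19
merge 8/19 + 11/19 → 1
L = 33/247 + 67/247 + 4/13 + 8/19 + 11/19 + 1 = 670/247 ≈ 2.713 bits/symbol.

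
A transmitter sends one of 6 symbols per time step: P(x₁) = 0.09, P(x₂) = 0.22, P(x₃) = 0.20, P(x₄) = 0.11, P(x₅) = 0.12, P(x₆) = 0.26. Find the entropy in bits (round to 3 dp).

2.480 bits

H = −Σ pᵢ log₂ pᵢ.
−0.09·log₂(0.09) = 0.3127
−0.22·log₂(0.22) = 0.4806
−0.20·log₂(0.20) = 0.4644
−0.11·log₂(0.11) = 0.3503
−0.12·log₂(0.12) = 0.3671
−0.26·log₂(0.26) = 0.5053
Sum ≈ 2.4803 → 2.480 bits.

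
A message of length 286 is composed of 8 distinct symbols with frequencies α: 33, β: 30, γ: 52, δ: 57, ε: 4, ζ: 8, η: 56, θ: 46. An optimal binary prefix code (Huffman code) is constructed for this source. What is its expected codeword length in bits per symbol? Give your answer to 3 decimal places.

Probabilities are the counts divided by 286.
Repeatedly combine the two least-probable nodes; the expected code length is the sum of the merged weights.
merge 2/143 + 4/143 → 6/143
merge 6/143 + 15/143 → 21/143
merge 3/26 + 21/143 → 75/286
merge 23/143 + 2/11 → 49/143
merge 28/143 + 57/286 → 113/286
merge 75/286 + 49/143 → 173/286
merge 113/286 + 173/286 → 1
L = 6/143 + 21/143 + 75/286 + 49/143 + 113/286 + 173/286 + 1 = 799/286 ≈ 2.794 bits/symbol.

2.794 bits/symbol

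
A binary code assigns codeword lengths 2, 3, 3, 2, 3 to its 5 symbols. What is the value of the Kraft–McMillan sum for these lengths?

With common denominator 2^3 = 8: Σ 2^(−ℓᵢ) = 2/8 + 1/8 + 1/8 + 2/8 + 1/8 = 7/8 = 0.875.

0.875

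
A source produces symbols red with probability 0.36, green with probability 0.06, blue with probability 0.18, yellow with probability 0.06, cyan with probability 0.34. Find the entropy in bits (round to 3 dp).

1.992 bits

H = −Σ pᵢ log₂ pᵢ.
−0.36·log₂(0.36) = 0.5306
−0.06·log₂(0.06) = 0.2435
−0.18·log₂(0.18) = 0.4453
−0.06·log₂(0.06) = 0.2435
−0.34·log₂(0.34) = 0.5292
Sum ≈ 1.9922 → 1.992 bits.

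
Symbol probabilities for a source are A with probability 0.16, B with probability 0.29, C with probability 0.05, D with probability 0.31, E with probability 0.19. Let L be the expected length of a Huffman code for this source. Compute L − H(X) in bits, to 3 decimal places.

0.074 bits

Entropy H = −Σ p log₂ p ≈ 2.1360 bits.
Huffman merges: 1/20+4/25→21/100; 19/100+21/100→2/5; 29/100+31/100→3/5; 2/5+3/5→1. L = 221/100 ≈ 2.2100.
L − H = 2.2100 − 2.1360 = 0.074 bits.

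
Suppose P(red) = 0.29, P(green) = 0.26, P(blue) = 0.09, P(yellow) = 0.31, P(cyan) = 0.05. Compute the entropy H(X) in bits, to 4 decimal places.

H = −Σ pᵢ log₂ pᵢ.
−0.29·log₂(0.29) = 0.5179
−0.26·log₂(0.26) = 0.5053
−0.09·log₂(0.09) = 0.3127
−0.31·log₂(0.31) = 0.5238
−0.05·log₂(0.05) = 0.2161
Sum ≈ 2.0757 → 2.0757 bits.

2.0757 bits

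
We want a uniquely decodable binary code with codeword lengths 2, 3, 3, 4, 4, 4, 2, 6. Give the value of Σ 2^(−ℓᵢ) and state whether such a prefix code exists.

0.953125; yes

With common denominator 2^6 = 64: Σ 2^(−ℓᵢ) = 16/64 + 8/64 + 8/64 + 4/64 + 4/64 + 4/64 + 16/64 + 1/64 = 61/64 = 0.953125.
Kraft's inequality requires Σ ≤ 1; here Σ = 0.953125 ≤ 1, so such a prefix code exists.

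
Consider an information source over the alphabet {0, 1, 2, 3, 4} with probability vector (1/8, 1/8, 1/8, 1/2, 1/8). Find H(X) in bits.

Each probability is a power of 1/2, so log₂(1/p) is an integer.
H = Σ p·log₂(1/p) = 1/8·3 + 1/8·3 + 1/8·3 + 1/2·1 + 1/8·3 = 2 bits.

2 bits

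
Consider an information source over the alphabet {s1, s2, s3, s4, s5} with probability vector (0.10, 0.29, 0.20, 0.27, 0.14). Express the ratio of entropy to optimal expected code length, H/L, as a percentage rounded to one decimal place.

Entropy H = −Σ p log₂ p ≈ 2.2216 bits.
Huffman merges: 1/10+7/50→6/25; 1/5+6/25→11/25; 27/100+29/100→14/25; 11/25+14/25→1. L = 56/25 ≈ 2.2400.
Efficiency = H/L = 2.2216/2.2400 = 99.2%.

99.2%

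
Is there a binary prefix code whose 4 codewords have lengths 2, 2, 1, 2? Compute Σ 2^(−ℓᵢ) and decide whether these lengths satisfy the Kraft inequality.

1.25; no

With common denominator 2^2 = 4: Σ 2^(−ℓᵢ) = 1/4 + 1/4 + 2/4 + 1/4 = 5/4 = 1.25.
Kraft's inequality requires Σ ≤ 1; here Σ = 1.25 > 1, so no such prefix code exists.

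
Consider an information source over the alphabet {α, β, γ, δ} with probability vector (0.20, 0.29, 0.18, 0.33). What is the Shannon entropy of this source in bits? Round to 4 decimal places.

H = −Σ pᵢ log₂ pᵢ.
−0.20·log₂(0.20) = 0.4644
−0.29·log₂(0.29) = 0.5179
−0.18·log₂(0.18) = 0.4453
−0.33·log₂(0.33) = 0.5278
Sum ≈ 1.9554 → 1.9554 bits.

1.9554 bits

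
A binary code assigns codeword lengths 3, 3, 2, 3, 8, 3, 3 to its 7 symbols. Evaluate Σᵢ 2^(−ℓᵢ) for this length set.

With common denominator 2^8 = 256: Σ 2^(−ℓᵢ) = 32/256 + 32/256 + 64/256 + 32/256 + 1/256 + 32/256 + 32/256 = 225/256 = 0.87890625.

0.87890625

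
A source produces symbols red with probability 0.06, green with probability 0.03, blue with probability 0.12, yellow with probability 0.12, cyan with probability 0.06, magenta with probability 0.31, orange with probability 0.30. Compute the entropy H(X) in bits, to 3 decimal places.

2.418 bits

H = −Σ pᵢ log₂ pᵢ.
−0.06·log₂(0.06) = 0.2435
−0.03·log₂(0.03) = 0.1518
−0.12·log₂(0.12) = 0.3671
−0.12·log₂(0.12) = 0.3671
−0.06·log₂(0.06) = 0.2435
−0.31·log₂(0.31) = 0.5238
−0.30·log₂(0.30) = 0.5211
Sum ≈ 2.4179 → 2.418 bits.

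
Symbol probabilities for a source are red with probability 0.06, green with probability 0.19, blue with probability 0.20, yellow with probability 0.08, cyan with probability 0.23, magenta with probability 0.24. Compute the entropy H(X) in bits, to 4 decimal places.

2.4365 bits

H = −Σ pᵢ log₂ pᵢ.
−0.06·log₂(0.06) = 0.2435
−0.19·log₂(0.19) = 0.4552
−0.20·log₂(0.20) = 0.4644
−0.08·log₂(0.08) = 0.2915
−0.23·log₂(0.23) = 0.4877
−0.24·log₂(0.24) = 0.4941
Sum ≈ 2.4365 → 2.4365 bits.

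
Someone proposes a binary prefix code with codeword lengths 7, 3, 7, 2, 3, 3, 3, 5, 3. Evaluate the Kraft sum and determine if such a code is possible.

With common denominator 2^7 = 128: Σ 2^(−ℓᵢ) = 1/128 + 16/128 + 1/128 + 32/128 + 16/128 + 16/128 + 16/128 + 4/128 + 16/128 = 118/128 = 0.921875.
Kraft's inequality requires Σ ≤ 1; here Σ = 0.921875 ≤ 1, so such a prefix code exists.

0.921875; yes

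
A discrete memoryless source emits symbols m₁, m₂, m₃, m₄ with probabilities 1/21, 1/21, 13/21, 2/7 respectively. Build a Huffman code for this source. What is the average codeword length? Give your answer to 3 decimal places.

Repeatedly combine the two least-probable nodes; the expected code length is the sum of the merged weights.
merge 1/21 + 1/21 → 2/21
merge 2/21 + 2/7 → 8/21
merge 8/21 + 13/21 → 1
L = 2/21 + 8/21 + 1 = 31/21 ≈ 1.476 bits/symbol.

1.476 bits/symbol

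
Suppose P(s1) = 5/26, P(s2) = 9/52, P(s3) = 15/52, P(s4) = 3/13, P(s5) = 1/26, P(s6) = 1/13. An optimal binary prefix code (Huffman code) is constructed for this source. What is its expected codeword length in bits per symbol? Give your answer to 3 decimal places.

Repeatedly combine the two least-probable nodes; the expected code length is the sum of the merged weights.
merge 1/26 + 1/13 → 3/26
merge 3/26 + 9/52 → 15/52
merge 5/26 + 3/13 → 11/26
merge 15/52 + 15/52 → 15/26
merge 11/26 + 15/26 → 1
L = 3/26 + 15/52 + 11/26 + 15/26 + 1 = 125/52 ≈ 2.404 bits/symbol.

2.404 bits/symbol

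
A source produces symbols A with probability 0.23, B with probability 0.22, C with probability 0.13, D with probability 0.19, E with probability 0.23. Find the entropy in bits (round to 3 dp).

2.294 bits

H = −Σ pᵢ log₂ pᵢ.
−0.23·log₂(0.23) = 0.4877
−0.22·log₂(0.22) = 0.4806
−0.13·log₂(0.13) = 0.3826
−0.19·log₂(0.19) = 0.4552
−0.23·log₂(0.23) = 0.4877
Sum ≈ 2.2938 → 2.294 bits.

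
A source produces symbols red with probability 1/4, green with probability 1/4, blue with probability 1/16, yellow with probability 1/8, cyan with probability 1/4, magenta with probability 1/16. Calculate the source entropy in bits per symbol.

2.375 bits

Each probability is a power of 1/2, so log₂(1/p) is an integer.
H = Σ p·log₂(1/p) = 1/4·2 + 1/4·2 + 1/16·4 + 1/8·3 + 1/4·2 + 1/16·4 = 2.375 bits.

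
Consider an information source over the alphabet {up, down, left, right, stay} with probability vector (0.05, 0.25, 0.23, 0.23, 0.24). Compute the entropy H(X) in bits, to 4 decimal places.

2.1856 bits

H = −Σ pᵢ log₂ pᵢ.
−0.05·log₂(0.05) = 0.2161
−0.25·log₂(0.25) = 0.5000
−0.23·log₂(0.23) = 0.4877
−0.23·log₂(0.23) = 0.4877
−0.24·log₂(0.24) = 0.4941
Sum ≈ 2.1856 → 2.1856 bits.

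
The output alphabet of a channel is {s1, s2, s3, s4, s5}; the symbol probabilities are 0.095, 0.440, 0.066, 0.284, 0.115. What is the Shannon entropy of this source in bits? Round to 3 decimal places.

H = −Σ pᵢ log₂ pᵢ.
−0.095·log₂(0.095) = 0.3226
−0.440·log₂(0.440) = 0.5211
−0.066·log₂(0.066) = 0.2588
−0.284·log₂(0.284) = 0.5158
−0.115·log₂(0.115) = 0.3588
Sum ≈ 1.9772 → 1.977 bits.

1.977 bits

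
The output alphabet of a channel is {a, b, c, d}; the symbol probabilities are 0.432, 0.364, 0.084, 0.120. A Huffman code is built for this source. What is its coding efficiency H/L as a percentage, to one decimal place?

Entropy H = −Σ p log₂ p ≈ 1.7211 bits.
Huffman merges: 21/250+3/25→51/250; 51/250+91/250→71/125; 54/125+71/125→1. L = 443/250 ≈ 1.7720.
Efficiency = H/L = 1.7211/1.7720 = 97.1%.

97.1%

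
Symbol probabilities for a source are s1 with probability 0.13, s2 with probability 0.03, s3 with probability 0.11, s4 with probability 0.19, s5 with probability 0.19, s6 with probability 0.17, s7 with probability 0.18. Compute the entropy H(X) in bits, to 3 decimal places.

H = −Σ pᵢ log₂ pᵢ.
−0.13·log₂(0.13) = 0.3826
−0.03·log₂(0.03) = 0.1518
−0.11·log₂(0.11) = 0.3503
−0.19·log₂(0.19) = 0.4552
−0.19·log₂(0.19) = 0.4552
−0.17·log₂(0.17) = 0.4346
−0.18·log₂(0.18) = 0.4453
Sum ≈ 2.6750 → 2.675 bits.

2.675 bits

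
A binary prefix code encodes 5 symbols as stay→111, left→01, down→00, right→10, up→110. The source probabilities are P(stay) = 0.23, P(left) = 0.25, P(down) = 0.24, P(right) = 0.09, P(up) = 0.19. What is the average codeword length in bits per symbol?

2.42 bits/symbol

L̄ = Σ pᵢ·ℓᵢ = 0.23·3 + 0.25·2 + 0.24·2 + 0.09·2 + 0.19·3 = 2.42 bits/symbol.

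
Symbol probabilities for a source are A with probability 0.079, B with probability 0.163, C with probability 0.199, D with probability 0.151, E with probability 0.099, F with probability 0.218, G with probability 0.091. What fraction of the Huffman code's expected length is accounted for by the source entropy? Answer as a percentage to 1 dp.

Entropy H = −Σ p log₂ p ≈ 2.7153 bits.
Huffman merges: 79/1000+91/1000→17/100; 99/1000+151/1000→1/4; 163/1000+17/100→333/1000; 199/1000+109/500→417/1000; 1/4+333/1000→583/1000; 417/1000+583/1000→1. L = 2753/1000 ≈ 2.7530.
Efficiency = H/L = 2.7153/2.7530 = 98.6%.

98.6%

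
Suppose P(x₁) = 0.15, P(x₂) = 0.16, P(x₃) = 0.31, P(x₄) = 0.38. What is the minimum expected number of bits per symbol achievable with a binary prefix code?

1.93 bits/symbol

Repeatedly combine the two least-probable nodes; the expected code length is the sum of the merged weights.
merge 3/20 + 4/25 → 31/100
merge 31/100 + 31/100 → 31/50
merge 19/50 + 31/50 → 1
L = 31/100 + 31/50 + 1 = 193/100 = 1.93 bits/symbol.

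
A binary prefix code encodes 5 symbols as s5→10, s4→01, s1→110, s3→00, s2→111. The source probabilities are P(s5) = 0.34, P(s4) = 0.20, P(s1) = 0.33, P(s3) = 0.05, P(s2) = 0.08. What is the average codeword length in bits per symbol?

L̄ = Σ pᵢ·ℓᵢ = 0.34·2 + 0.20·2 + 0.33·3 + 0.05·2 + 0.08·3 = 2.41 bits/symbol.

2.41 bits/symbol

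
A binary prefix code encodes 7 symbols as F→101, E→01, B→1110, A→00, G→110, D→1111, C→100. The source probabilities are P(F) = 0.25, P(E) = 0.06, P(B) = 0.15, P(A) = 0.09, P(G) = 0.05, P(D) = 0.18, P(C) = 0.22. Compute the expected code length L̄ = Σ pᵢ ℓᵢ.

L̄ = Σ pᵢ·ℓᵢ = 0.25·3 + 0.06·2 + 0.15·4 + 0.09·2 + 0.05·3 + 0.18·4 + 0.22·3 = 3.18 bits/symbol.

3.18 bits/symbol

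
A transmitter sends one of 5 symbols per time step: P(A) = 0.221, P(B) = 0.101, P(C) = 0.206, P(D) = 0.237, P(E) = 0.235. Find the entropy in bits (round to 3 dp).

H = −Σ pᵢ log₂ pᵢ.
−0.221·log₂(0.221) = 0.4813
−0.101·log₂(0.101) = 0.3341
−0.206·log₂(0.206) = 0.4695
−0.237·log₂(0.237) = 0.4923
−0.235·log₂(0.235) = 0.4910
Sum ≈ 2.2681 → 2.268 bits.

2.268 bits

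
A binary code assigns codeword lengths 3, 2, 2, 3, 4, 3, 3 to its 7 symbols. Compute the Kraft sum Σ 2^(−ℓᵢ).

With common denominator 2^4 = 16: Σ 2^(−ℓᵢ) = 2/16 + 4/16 + 4/16 + 2/16 + 1/16 + 2/16 + 2/16 = 17/16 = 1.0625.

1.0625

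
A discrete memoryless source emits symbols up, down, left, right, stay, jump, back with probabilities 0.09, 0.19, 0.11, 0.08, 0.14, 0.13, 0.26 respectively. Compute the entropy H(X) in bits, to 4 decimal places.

2.6947 bits

H = −Σ pᵢ log₂ pᵢ.
−0.09·log₂(0.09) = 0.3127
−0.19·log₂(0.19) = 0.4552
−0.11·log₂(0.11) = 0.3503
−0.08·log₂(0.08) = 0.2915
−0.14·log₂(0.14) = 0.3971
−0.13·log₂(0.13) = 0.3826
−0.26·log₂(0.26) = 0.5053
Sum ≈ 2.6947 → 2.6947 bits.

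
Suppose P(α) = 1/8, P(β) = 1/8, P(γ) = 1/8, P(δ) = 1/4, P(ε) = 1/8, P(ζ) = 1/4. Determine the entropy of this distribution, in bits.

2.5 bits

Each probability is a power of 1/2, so log₂(1/p) is an integer.
H = Σ p·log₂(1/p) = 1/8·3 + 1/8·3 + 1/8·3 + 1/4·2 + 1/8·3 + 1/4·2 = 2.5 bits.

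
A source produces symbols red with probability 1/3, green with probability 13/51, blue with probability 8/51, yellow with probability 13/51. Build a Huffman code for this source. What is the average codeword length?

Repeatedly combine the two least-probable nodes; the expected code length is the sum of the merged weights.
merge 8/51 + 13/51 → 7/17
merge 13/51 + 1/3 → 10/17
merge 7/17 + 10/17 → 1
L = 7/17 + 10/17 + 1 = 2 bits/symbol.

2 bits/symbol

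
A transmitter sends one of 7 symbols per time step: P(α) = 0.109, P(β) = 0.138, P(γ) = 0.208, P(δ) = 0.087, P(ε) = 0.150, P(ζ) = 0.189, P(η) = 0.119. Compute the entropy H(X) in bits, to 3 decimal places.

H = −Σ pᵢ log₂ pᵢ.
−0.109·log₂(0.109) = 0.3485
−0.138·log₂(0.138) = 0.3943
−0.208·log₂(0.208) = 0.4712
−0.087·log₂(0.087) = 0.3065
−0.150·log₂(0.150) = 0.4105
−0.189·log₂(0.189) = 0.4543
−0.119·log₂(0.119) = 0.3654
Sum ≈ 2.7508 → 2.751 bits.

2.751 bits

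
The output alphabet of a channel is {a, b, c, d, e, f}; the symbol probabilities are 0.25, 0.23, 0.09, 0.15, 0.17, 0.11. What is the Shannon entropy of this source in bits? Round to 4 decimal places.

2.4957 bits

H = −Σ pᵢ log₂ pᵢ.
−0.25·log₂(0.25) = 0.5000
−0.23·log₂(0.23) = 0.4877
−0.09·log₂(0.09) = 0.3127
−0.15·log₂(0.15) = 0.4105
−0.17·log₂(0.17) = 0.4346
−0.11·log₂(0.11) = 0.3503
Sum ≈ 2.4957 → 2.4957 bits.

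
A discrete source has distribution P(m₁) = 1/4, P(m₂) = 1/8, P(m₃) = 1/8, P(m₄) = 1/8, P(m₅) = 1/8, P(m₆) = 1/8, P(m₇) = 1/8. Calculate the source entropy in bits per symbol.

Each probability is a power of 1/2, so log₂(1/p) is an integer.
H = Σ p·log₂(1/p) = 1/4·2 + 1/8·3 + 1/8·3 + 1/8·3 + 1/8·3 + 1/8·3 + 1/8·3 = 2.75 bits.

2.75 bits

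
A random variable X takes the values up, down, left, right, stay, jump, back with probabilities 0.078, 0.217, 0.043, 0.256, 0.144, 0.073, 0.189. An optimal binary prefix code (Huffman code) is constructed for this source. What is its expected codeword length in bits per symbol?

2.643 bits/symbol

Repeatedly combine the two least-probable nodes; the expected code length is the sum of the merged weights.
merge 43/1000 + 73/1000 → 29/250
merge 39/500 + 29/250 → 97/500
merge 18/125 + 189/1000 → 333/1000
merge 97/500 + 217/1000 → 411/1000
merge 32/125 + 333/1000 → 589/1000
merge 411/1000 + 589/1000 → 1
L = 29/250 + 97/500 + 333/1000 + 411/1000 + 589/1000 + 1 = 2643/1000 = 2.643 bits/symbol.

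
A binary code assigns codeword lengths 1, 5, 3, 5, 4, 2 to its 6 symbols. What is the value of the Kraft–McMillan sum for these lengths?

With common denominator 2^5 = 32: Σ 2^(−ℓᵢ) = 16/32 + 1/32 + 4/32 + 1/32 + 2/32 + 8/32 = 32/32 = 1.

1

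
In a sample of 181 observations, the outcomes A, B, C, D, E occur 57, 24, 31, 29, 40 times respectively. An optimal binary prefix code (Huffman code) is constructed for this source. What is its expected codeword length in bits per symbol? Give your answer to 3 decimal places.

2.293 bits/symbol

Probabilities are the counts divided by 181.
Repeatedly combine the two least-probable nodes; the expected code length is the sum of the merged weights.
merge 24/181 + 29/181 → 53/181
merge 31/181 + 40/181 → 71/181
merge 53/181 + 57/181 → 110/181
merge 71/181 + 110/181 → 1
L = 53/181 + 71/181 + 110/181 + 1 = 415/181 ≈ 2.293 bits/symbol.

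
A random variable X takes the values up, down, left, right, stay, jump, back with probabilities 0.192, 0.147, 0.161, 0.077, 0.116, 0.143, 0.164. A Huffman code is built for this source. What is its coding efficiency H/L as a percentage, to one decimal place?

Entropy H = −Σ p log₂ p ≈ 2.7623 bits.
Huffman merges: 77/1000+29/250→193/1000; 143/1000+147/1000→29/100; 161/1000+41/250→13/40; 24/125+193/1000→77/200; 29/100+13/40→123/200; 77/200+123/200→1. L = 351/125 ≈ 2.8080.
Efficiency = H/L = 2.7623/2.8080 = 98.4%.

98.4%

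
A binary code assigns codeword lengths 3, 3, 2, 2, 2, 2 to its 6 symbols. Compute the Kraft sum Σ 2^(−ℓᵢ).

With common denominator 2^3 = 8: Σ 2^(−ℓᵢ) = 1/8 + 1/8 + 2/8 + 2/8 + 2/8 + 2/8 = 10/8 = 1.25.

1.25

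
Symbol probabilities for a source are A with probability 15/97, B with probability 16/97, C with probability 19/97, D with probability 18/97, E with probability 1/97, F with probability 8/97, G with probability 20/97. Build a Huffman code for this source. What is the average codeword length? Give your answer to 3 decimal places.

Repeatedly combine the two least-probable nodes; the expected code length is the sum of the merged weights.
merge 1/97 + 8/97 → 9/97
merge 9/97 + 15/97 → 24/97
merge 16/97 + 18/97 → 34/97
merge 19/97 + 20/97 → 39/97
merge 24/97 + 34/97 → 58/97
merge 39/97 + 58/97 → 1
L = 9/97 + 24/97 + 34/97 + 39/97 + 58/97 + 1 = 261/97 ≈ 2.691 bits/symbol.

2.691 bits/symbol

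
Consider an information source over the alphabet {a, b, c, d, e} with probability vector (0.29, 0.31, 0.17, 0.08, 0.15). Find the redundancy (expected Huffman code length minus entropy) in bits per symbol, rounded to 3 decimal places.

Entropy H = −Σ p log₂ p ≈ 2.1783 bits.
Huffman merges: 2/25+3/20→23/100; 17/100+23/100→2/5; 29/100+31/100→3/5; 2/5+3/5→1. L = 223/100 ≈ 2.2300.
L − H = 2.2300 − 2.1783 = 0.052 bits.

0.052 bits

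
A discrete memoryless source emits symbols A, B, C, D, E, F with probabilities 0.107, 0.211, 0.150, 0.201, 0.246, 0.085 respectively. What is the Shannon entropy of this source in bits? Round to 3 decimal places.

2.494 bits

H = −Σ pᵢ log₂ pᵢ.
−0.107·log₂(0.107) = 0.3450
−0.211·log₂(0.211) = 0.4736
−0.150·log₂(0.150) = 0.4105
−0.201·log₂(0.201) = 0.4653
−0.246·log₂(0.246) = 0.4977
−0.085·log₂(0.085) = 0.3023
Sum ≈ 2.4945 → 2.494 bits.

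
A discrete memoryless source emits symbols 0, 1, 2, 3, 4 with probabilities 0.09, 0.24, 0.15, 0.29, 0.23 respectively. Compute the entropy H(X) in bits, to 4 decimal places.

2.2229 bits

H = −Σ pᵢ log₂ pᵢ.
−0.09·log₂(0.09) = 0.3127
−0.24·log₂(0.24) = 0.4941
−0.15·log₂(0.15) = 0.4105
−0.29·log₂(0.29) = 0.5179
−0.23·log₂(0.23) = 0.4877
Sum ≈ 2.2229 → 2.2229 bits.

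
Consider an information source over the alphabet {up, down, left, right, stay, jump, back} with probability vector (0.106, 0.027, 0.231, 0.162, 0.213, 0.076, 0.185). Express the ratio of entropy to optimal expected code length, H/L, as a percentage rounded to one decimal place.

Entropy H = −Σ p log₂ p ≈ 2.6058 bits.
Huffman merges: 27/1000+19/250→103/1000; 103/1000+53/500→209/1000; 81/500+37/200→347/1000; 209/1000+213/1000→211/500; 231/1000+347/1000→289/500; 211/500+289/500→1. L = 2659/1000 ≈ 2.6590.
Efficiency = H/L = 2.6058/2.6590 = 98.0%.

98.0%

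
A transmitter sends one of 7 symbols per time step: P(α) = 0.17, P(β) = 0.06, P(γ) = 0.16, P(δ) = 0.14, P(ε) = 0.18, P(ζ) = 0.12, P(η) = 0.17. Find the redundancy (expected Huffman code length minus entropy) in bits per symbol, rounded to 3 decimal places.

0.075 bits

Entropy H = −Σ p log₂ p ≈ 2.7452 bits.
Huffman merges: 3/50+3/25→9/50; 7/50+4/25→3/10; 17/100+17/100→17/50; 9/50+9/50→9/25; 3/10+17/50→16/25; 9/25+16/25→1. L = 141/50 ≈ 2.8200.
L − H = 2.8200 − 2.7452 = 0.075 bits.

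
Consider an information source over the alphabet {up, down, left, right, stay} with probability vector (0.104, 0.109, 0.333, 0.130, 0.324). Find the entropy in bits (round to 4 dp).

H = −Σ pᵢ log₂ pᵢ.
−0.104·log₂(0.104) = 0.3396
−0.109·log₂(0.109) = 0.3485
−0.333·log₂(0.333) = 0.5283
−0.130·log₂(0.130) = 0.3826
−0.324·log₂(0.324) = 0.5268
Sum ≈ 2.1259 → 2.1259 bits.

2.1259 bits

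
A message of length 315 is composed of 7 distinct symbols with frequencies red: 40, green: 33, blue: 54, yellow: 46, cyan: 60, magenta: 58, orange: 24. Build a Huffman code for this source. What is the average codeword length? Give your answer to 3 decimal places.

2.806 bits/symbol

Probabilities are the counts divided by 315.
Repeatedly combine the two least-probable nodes; the expected code length is the sum of the merged weights.
merge 8/105 + 11/105 → 19/105
merge 8/63 + 46/315 → 86/315
merge 6/35 + 19/105 → 37/105
merge 58/315 + 4/21 → 118/315
merge 86/315 + 37/105 → 197/315
merge 118/315 + 197/315 → 1
L = 19/105 + 86/315 + 37/105 + 118/315 + 197/315 + 1 = 884/315 ≈ 2.806 bits/symbol.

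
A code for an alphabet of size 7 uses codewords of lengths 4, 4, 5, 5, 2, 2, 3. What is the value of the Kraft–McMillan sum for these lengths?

With common denominator 2^5 = 32: Σ 2^(−ℓᵢ) = 2/32 + 2/32 + 1/32 + 1/32 + 8/32 + 8/32 + 4/32 = 26/32 = 0.8125.

0.8125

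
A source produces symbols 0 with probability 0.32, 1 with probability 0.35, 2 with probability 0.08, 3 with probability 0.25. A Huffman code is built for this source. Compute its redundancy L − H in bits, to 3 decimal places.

0.132 bits

Entropy H = −Σ p log₂ p ≈ 1.8476 bits.
Huffman merges: 2/25+1/4→33/100; 8/25+33/100→13/20; 7/20+13/20→1. L = 99/50 ≈ 1.9800.
L − H = 1.9800 − 1.8476 = 0.132 bits.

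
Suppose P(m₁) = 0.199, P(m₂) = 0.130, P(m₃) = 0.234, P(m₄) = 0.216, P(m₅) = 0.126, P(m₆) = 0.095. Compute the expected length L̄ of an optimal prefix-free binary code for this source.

2.55 bits/symbol

Repeatedly combine the two least-probable nodes; the expected code length is the sum of the merged weights.
merge 19/200 + 63/500 → 221/1000
merge 13/100 + 199/1000 → 329/1000
merge 27/125 + 221/1000 → 437/1000
merge 117/500 + 329/1000 → 563/1000
merge 437/1000 + 563/1000 → 1
L = 221/1000 + 329/1000 + 437/1000 + 563/1000 + 1 = 51/20 = 2.55 bits/symbol.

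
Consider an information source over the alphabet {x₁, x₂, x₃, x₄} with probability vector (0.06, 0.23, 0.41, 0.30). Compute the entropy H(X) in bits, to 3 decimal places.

H = −Σ pᵢ log₂ pᵢ.
−0.06·log₂(0.06) = 0.2435
−0.23·log₂(0.23) = 0.4877
−0.41·log₂(0.41) = 0.5274
−0.30·log₂(0.30) = 0.5211
Sum ≈ 1.7797 → 1.780 bits.

1.780 bits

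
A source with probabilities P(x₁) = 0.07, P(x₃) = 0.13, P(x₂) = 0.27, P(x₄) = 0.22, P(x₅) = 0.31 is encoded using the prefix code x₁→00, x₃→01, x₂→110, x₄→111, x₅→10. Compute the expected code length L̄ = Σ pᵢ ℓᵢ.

L̄ = Σ pᵢ·ℓᵢ = 0.07·2 + 0.13·2 + 0.27·3 + 0.22·3 + 0.31·2 = 2.49 bits/symbol.

2.49 bits/symbol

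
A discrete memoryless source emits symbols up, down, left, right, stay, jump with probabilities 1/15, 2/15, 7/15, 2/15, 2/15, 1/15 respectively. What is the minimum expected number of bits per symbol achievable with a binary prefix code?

2.2 bits/symbol

Repeatedly combine the two least-probable nodes; the expected code length is the sum of the merged weights.
merge 1/15 + 1/15 → 2/15
merge 2/15 + 2/15 → 4/15
merge 2/15 + 2/15 → 4/15
merge 4/15 + 4/15 → 8/15
merge 7/15 + 8/15 → 1
L = 2/15 + 4/15 + 4/15 + 8/15 + 1 = 11/5 = 2.2 bits/symbol.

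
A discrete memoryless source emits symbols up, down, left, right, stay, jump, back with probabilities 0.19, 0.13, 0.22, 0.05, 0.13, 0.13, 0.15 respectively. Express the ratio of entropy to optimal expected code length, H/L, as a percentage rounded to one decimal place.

97.8%

Entropy H = −Σ p log₂ p ≈ 2.7104 bits.
Huffman merges: 1/20+13/100→9/50; 13/100+13/100→13/50; 3/20+9/50→33/100; 19/100+11/50→41/100; 13/50+33/100→59/100; 41/100+59/100→1. L = 277/100 ≈ 2.7700.
Efficiency = H/L = 2.7104/2.7700 = 97.8%.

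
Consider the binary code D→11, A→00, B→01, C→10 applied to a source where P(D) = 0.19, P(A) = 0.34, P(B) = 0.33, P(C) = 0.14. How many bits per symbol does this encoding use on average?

2 bits/symbol

L̄ = Σ pᵢ·ℓᵢ = 0.19·2 + 0.34·2 + 0.33·2 + 0.14·2 = 2 bits/symbol.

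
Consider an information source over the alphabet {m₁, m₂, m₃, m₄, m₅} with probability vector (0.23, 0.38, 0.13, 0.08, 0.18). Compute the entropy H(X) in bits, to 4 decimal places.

2.1376 bits

H = −Σ pᵢ log₂ pᵢ.
−0.23·log₂(0.23) = 0.4877
−0.38·log₂(0.38) = 0.5305
−0.13·log₂(0.13) = 0.3826
−0.08·log₂(0.08) = 0.2915
−0.18·log₂(0.18) = 0.4453
Sum ≈ 2.1376 → 2.1376 bits.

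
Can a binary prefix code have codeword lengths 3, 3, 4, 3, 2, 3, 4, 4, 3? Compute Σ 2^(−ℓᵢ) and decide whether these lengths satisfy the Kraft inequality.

With common denominator 2^4 = 16: Σ 2^(−ℓᵢ) = 2/16 + 2/16 + 1/16 + 2/16 + 4/16 + 2/16 + 1/16 + 1/16 + 2/16 = 17/16 = 1.0625.
Kraft's inequality requires Σ ≤ 1; here Σ = 1.0625 > 1, so no such prefix code exists.

1.0625; no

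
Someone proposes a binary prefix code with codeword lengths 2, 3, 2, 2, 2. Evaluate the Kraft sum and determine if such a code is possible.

With common denominator 2^3 = 8: Σ 2^(−ℓᵢ) = 2/8 + 1/8 + 2/8 + 2/8 + 2/8 = 9/8 = 1.125.
Kraft's inequality requires Σ ≤ 1; here Σ = 1.125 > 1, so no such prefix code exists.

1.125; no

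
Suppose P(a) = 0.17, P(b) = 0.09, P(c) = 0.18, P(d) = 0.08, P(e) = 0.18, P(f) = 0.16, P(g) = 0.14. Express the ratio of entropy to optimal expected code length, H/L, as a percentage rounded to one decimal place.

97.8%

Entropy H = −Σ p log₂ p ≈ 2.7495 bits.
Huffman merges: 2/25+9/100→17/100; 7/50+4/25→3/10; 17/100+17/100→17/50; 9/50+9/50→9/25; 3/10+17/50→16/25; 9/25+16/25→1. L = 281/100 ≈ 2.8100.
Efficiency = H/L = 2.7495/2.8100 = 97.8%.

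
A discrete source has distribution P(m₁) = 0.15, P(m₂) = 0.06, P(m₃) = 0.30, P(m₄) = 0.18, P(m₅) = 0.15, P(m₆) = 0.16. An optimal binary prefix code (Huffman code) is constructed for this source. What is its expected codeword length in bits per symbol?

2.52 bits/symbol

Repeatedly combine the two least-probable nodes; the expected code length is the sum of the merged weights.
merge 3/50 + 3/20 → 21/100
merge 3/20 + 4/25 → 31/100
merge 9/50 + 21/100 → 39/100
merge 3/10 + 31/100 → 61/100
merge 39/100 + 61/100 → 1
L = 21/100 + 31/100 + 39/100 + 61/100 + 1 = 63/25 = 2.52 bits/symbol.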